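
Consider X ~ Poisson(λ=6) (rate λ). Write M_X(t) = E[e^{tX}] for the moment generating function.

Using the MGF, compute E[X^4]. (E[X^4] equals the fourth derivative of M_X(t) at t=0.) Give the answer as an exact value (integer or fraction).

E[X^4] = M′′′′(0) = 2850

M_X(t) = e^(6*e^(t) - 6)
M′(t) = 6*e^(-6)*e^(t)*e^(6*e^(t))
M′′(t) = (36*e^(2*t)*e^(6*e^(t)) + 6*e^(t)*e^(6*e^(t)))*e^(-6)
M′′′(t) = (216*e^(3*t)*e^(6*e^(t)) + 108*e^(2*t)*e^(6*e^(t)) + 6*e^(t)*e^(6*e^(t)))*e^(-6)
M′′′′(t) = (1296*e^(4*t)*e^(6*e^(t)) + 1296*e^(3*t)*e^(6*e^(t)) + 252*e^(2*t)*e^(6*e^(t)) + 6*e^(t)*e^(6*e^(t)))*e^(-6)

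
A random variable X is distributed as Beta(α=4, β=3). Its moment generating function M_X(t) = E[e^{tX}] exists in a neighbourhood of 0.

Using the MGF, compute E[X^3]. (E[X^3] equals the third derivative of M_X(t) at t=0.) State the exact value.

E[X^3] = M′′′(0) = 5/21

M_X(t) = ₁F₁(4; 7; t)
M′(t) = 4*₁F₁(5; 8; t)/7
M′′(t) = 5*₁F₁(6; 9; t)/14
M′′′(t) = 5*₁F₁(7; 10; t)/21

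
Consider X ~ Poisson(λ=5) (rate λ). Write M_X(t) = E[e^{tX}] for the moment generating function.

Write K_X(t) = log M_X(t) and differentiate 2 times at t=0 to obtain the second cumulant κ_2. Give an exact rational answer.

κ_2 = K^(2)(0) = 5

M_X(t) = e^(5*e^(t) - 5)
K_X(t) = log M_X(t) = 5*e^(t) - 5
K^(2)(t) = 5*e^(t)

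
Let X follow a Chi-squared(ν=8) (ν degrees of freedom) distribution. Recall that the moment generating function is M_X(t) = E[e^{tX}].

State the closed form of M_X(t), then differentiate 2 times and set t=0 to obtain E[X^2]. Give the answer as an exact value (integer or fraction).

E[X^2] = D^2[M](0) = 80

M_X(t) = (1 - 2*t)^(-4)
D^2[M](t) = 80/(64*t^6 - 192*t^5 + 240*t^4 - 160*t^3 + 60*t^2 - 12*t + 1)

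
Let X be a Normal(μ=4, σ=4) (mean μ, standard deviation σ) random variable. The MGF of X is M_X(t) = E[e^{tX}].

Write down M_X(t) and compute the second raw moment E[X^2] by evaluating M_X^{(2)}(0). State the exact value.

E[X^2] = D^2[M](0) = 32

M_X(t) = e^(8*t^2 + 4*t)
D^2[M](t) = 256*t^2*e^(4*t)*e^(8*t^2) + 128*t*e^(4*t)*e^(8*t^2) + 32*e^(4*t)*e^(8*t^2)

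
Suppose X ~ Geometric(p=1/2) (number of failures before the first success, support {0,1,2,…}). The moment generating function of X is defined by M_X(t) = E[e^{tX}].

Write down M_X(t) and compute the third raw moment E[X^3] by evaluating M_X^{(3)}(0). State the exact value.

E[X^3] = M′′′(0) = 13

M_X(t) = 1/(2*(1 - e^(t)/2))
M′(t) = e^(t)/(e^(2*t) - 4*e^(t) + 4)
M′′(t) = (-e^(2*t) - 2*e^(t))/(e^(3*t) - 6*e^(2*t) + 12*e^(t) - 8)
M′′′(t) = (e^(3*t) + 8*e^(2*t) + 4*e^(t))/(e^(4*t) - 8*e^(3*t) + 24*e^(2*t) - 32*e^(t) + 16)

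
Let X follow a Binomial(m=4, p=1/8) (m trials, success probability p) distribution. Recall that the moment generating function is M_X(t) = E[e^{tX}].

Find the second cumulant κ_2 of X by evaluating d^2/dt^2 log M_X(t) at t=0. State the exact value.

κ_2 = K′′(0) = 7/16

M_X(t) = (e^(t)/8 + 7/8)^4
K_X(t) = log M_X(t) = 4*log(e^(t)/8 + 7/8)
K′(t) = 4*e^(t)/(e^(t) + 7)
K′′(t) = 28*e^(t)/(e^(2*t) + 14*e^(t) + 49)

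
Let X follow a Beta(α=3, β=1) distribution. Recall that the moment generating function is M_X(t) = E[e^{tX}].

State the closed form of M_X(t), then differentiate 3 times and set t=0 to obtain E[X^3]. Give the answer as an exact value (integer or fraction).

E[X^3] = d^3M/dt^3 |_{t=0} = 1/2

M_X(t) = ₁F₁(3; 4; t)
dM/dt = 3*₁F₁(4; 5; t)/4
d^2M/dt^2 = 3*₁F₁(5; 6; t)/5
d^3M/dt^3 = ₁F₁(6; 7; t)/2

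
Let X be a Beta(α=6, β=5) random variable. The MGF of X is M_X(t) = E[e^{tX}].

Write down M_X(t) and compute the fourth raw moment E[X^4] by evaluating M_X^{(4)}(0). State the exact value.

E[X^4] = D^4[M](0) = 18/143

M_X(t) = ₁F₁(6; 11; t)
D^4[M](t) = 18*₁F₁(10; 15; t)/143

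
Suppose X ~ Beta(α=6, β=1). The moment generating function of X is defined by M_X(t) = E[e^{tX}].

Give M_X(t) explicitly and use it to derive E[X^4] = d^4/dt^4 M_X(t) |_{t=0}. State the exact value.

M_X(t) = ₁F₁(6; 7; t)
dM/dt = 6*₁F₁(7; 8; t)/7
d^2M/dt^2 = 3*₁F₁(8; 9; t)/4
d^3M/dt^3 = 2*₁F₁(9; 10; t)/3
d^4M/dt^4 = 3*₁F₁(10; 11; t)/5

E[X^4] = d^4M/dt^4 |_{t=0} = 3/5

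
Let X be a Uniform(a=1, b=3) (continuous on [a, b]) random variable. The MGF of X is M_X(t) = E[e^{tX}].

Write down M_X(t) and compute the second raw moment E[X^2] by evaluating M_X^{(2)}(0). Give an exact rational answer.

E[X^2] = M′′(0) = 13/3

M_X(t) = (e^(3*t) - e^(t))/(2*t)
M′(t) = (3*t*e^(3*t) - t*e^(t) - e^(3*t) + e^(t))/(2*t^2)
M′′(t) = (9*t^2*e^(3*t) - t^2*e^(t) - 6*t*e^(3*t) + 2*t*e^(t) + 2*e^(3*t) - 2*e^(t))/(2*t^3)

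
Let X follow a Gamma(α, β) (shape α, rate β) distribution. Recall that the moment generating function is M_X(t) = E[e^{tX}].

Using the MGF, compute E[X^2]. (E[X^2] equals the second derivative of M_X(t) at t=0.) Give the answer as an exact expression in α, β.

M_X(t) = (β/(β - t))^α
dM/dt = -α*β^α*(1/(β - t))^α/(-β + t)
d^2M/dt^2 = (α^2*β^α*(1/(β - t))^α + α*β^α*(1/(β - t))^α)/(β^2 - 2*β*t + t^2)

E[X^2] = d^2M/dt^2 |_{t=0} = α*(α + 1)/β^2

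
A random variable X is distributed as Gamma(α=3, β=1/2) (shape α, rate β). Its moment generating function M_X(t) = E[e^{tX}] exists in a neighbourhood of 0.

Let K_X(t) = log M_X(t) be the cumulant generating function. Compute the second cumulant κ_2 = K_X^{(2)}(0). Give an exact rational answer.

κ_2 = K′′(0) = 12

M_X(t) = 1/(8*(1/2 - t)^3)
K_X(t) = log M_X(t) = -3*log(1/2 - t) - 3*log(2)
K′(t) = -6/(2*t - 1)
K′′(t) = 12/(4*t^2 - 4*t + 1)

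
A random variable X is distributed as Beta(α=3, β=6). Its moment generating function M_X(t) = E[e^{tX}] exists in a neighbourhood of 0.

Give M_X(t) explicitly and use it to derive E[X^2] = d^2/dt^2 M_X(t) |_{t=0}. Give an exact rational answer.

E[X^2] = D^2[M](0) = 2/15

M_X(t) = ₁F₁(3; 9; t)
D^2[M](t) = 2*₁F₁(5; 11; t)/15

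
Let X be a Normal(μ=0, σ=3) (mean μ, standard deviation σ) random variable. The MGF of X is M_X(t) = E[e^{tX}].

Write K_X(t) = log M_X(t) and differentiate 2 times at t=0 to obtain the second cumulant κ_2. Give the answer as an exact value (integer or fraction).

M_X(t) = e^(9*t^2/2)
K_X(t) = log M_X(t) = 9*t^2/2
K^(2)(t) = 9

κ_2 = K^(2)(0) = 9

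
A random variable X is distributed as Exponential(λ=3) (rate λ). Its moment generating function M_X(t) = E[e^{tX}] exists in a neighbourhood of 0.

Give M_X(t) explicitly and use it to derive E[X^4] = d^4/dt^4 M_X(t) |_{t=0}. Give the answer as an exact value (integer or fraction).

M_X(t) = 3/(3 - t)
dM/dt = 3/(t^2 - 6*t + 9)
d^2M/dt^2 = -6/(t^3 - 9*t^2 + 27*t - 27)
d^3M/dt^3 = 18/(t^4 - 12*t^3 + 54*t^2 - 108*t + 81)
d^4M/dt^4 = -72/(t^5 - 15*t^4 + 90*t^3 - 270*t^2 + 405*t - 243)

E[X^4] = d^4M/dt^4 |_{t=0} = 8/27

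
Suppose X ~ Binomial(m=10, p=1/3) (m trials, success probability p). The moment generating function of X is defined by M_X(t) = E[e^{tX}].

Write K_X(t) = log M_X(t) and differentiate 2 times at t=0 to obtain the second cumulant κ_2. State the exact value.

M_X(t) = (e^(t)/3 + 2/3)^10
K_X(t) = log M_X(t) = 10*log(e^(t)/3 + 2/3)
K^(2)(t) = 20*e^(t)/(e^(2*t) + 4*e^(t) + 4)

κ_2 = K^(2)(0) = 20/9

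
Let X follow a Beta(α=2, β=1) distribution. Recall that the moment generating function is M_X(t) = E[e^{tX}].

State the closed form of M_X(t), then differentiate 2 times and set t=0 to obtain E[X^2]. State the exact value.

M_X(t) = ₁F₁(2; 3; t)
D^2[M](t) = ₁F₁(4; 5; t)/2

E[X^2] = D^2[M](0) = 1/2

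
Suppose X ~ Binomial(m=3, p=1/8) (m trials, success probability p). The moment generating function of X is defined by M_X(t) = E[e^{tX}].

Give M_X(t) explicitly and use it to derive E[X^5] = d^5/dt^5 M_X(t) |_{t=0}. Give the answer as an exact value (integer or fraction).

E[X^5] = d^5M/dt^5 |_{t=0} = 531/256

M_X(t) = (e^(t)/8 + 7/8)^3
dM/dt = 3*e^(3*t)/512 + 21*e^(2*t)/256 + 147*e^(t)/512
d^2M/dt^2 = 9*e^(3*t)/512 + 21*e^(2*t)/128 + 147*e^(t)/512
d^3M/dt^3 = 27*e^(3*t)/512 + 21*e^(2*t)/64 + 147*e^(t)/512
d^4M/dt^4 = 81*e^(3*t)/512 + 21*e^(2*t)/32 + 147*e^(t)/512
d^5M/dt^5 = 243*e^(3*t)/512 + 21*e^(2*t)/16 + 147*e^(t)/512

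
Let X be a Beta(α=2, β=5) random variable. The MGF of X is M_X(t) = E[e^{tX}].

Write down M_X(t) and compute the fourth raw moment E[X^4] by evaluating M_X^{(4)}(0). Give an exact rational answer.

E[X^4] = d^4M/dt^4 |_{t=0} = 1/42

M_X(t) = ₁F₁(2; 7; t)
dM/dt = 2*₁F₁(3; 8; t)/7
d^2M/dt^2 = 3*₁F₁(4; 9; t)/28
d^3M/dt^3 = ₁F₁(5; 10; t)/21
d^4M/dt^4 = ₁F₁(6; 11; t)/42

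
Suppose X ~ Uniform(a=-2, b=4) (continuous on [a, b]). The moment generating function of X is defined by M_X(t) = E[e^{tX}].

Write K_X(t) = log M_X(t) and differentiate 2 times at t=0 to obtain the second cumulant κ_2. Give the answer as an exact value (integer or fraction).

M_X(t) = (e^(4*t) - e^(-2*t))/(6*t)
K_X(t) = log M_X(t) = -log(t) + log(e^(4*t) - e^(-2*t)) - log(6)
D^2[K](t) = (-36*t^2*e^(6*t) + e^(12*t) - 2*e^(6*t) + 1)/(t^2*e^(12*t) - 2*t^2*e^(6*t) + t^2)

κ_2 = D^2[K](0) = 3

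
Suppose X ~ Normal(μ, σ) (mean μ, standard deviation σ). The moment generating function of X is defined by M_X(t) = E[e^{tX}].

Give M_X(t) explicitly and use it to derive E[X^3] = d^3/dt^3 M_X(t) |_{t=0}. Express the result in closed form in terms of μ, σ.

E[X^3] = M^(3)(0) = μ*(μ^2 + 3*σ^2)

M_X(t) = e^(μ*t + σ^2*t^2/2)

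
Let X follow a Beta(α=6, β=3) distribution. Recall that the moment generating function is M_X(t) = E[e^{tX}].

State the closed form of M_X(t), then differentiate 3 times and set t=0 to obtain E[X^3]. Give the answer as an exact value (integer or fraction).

M_X(t) = ₁F₁(6; 9; t)
M^(3)(t) = 56*₁F₁(9; 12; t)/165

E[X^3] = M^(3)(0) = 56/165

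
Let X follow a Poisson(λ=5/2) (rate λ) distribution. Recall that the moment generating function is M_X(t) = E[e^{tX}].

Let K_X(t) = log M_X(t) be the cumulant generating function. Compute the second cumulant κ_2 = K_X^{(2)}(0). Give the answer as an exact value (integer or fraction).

M_X(t) = e^(5*e^(t)/2 - 5/2)
K_X(t) = log M_X(t) = 5*e^(t)/2 - 5/2
K^(2)(t) = 5*e^(t)/2

κ_2 = K^(2)(0) = 5/2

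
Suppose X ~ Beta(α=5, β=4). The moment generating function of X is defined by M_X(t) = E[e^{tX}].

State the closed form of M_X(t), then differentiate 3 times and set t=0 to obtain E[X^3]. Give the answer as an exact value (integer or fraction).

M_X(t) = ₁F₁(5; 9; t)
M^(3)(t) = 7*₁F₁(8; 12; t)/33

E[X^3] = M^(3)(0) = 7/33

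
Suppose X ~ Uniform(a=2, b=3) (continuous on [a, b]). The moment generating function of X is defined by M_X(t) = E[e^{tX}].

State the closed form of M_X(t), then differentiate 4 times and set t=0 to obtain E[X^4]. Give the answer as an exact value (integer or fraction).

M_X(t) = (e^(3*t) - e^(2*t))/t

E[X^4] = M^(4)(0) = 211/5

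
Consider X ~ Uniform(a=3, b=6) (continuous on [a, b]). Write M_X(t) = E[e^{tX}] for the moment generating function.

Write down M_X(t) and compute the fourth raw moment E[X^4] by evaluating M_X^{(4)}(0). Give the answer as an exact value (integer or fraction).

E[X^4] = D^4[M](0) = 2511/5

M_X(t) = (e^(6*t) - e^(3*t))/(3*t)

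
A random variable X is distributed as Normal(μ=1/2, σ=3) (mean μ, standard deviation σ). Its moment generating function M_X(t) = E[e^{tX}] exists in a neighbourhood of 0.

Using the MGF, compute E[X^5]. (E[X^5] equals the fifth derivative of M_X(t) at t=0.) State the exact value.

M_X(t) = e^(9*t^2/2 + t/2)
M′(t) = 9*t*e^(t/2)*e^(9*t^2/2) + e^(t/2)*e^(9*t^2/2)/2
M′′(t) = 81*t^2*e^(t/2)*e^(9*t^2/2) + 9*t*e^(t/2)*e^(9*t^2/2) + 37*e^(t/2)*e^(9*t^2/2)/4
M′′′(t) = 729*t^3*e^(t/2)*e^(9*t^2/2) + 243*t^2*e^(t/2)*e^(9*t^2/2)/2 + 999*t*e^(t/2)*e^(9*t^2/2)/4 + 109*e^(t/2)*e^(9*t^2/2)/8
M′′′′(t) = 6561*t^4*e^(t/2)*e^(9*t^2/2) + 1458*t^3*e^(t/2)*e^(9*t^2/2) + 8991*t^2*e^(t/2)*e^(9*t^2/2)/2 + 981*t*e^(t/2)*e^(9*t^2/2)/2 + 4105*e^(t/2)*e^(9*t^2/2)/16

E[X^5] = M′′′′′(0) = 19801/32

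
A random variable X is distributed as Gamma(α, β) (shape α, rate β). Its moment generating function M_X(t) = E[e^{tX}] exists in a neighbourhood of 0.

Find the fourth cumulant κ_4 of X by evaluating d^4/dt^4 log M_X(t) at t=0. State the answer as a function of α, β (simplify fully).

κ_4 = K^(4)(0) = 6*α/β^4

M_X(t) = (β/(β - t))^α
K_X(t) = log M_X(t) = α*(log(β) - log(β - t))
K^(4)(t) = 6*α/(β^4 - 4*β^3*t + 6*β^2*t^2 - 4*β*t^3 + t^4)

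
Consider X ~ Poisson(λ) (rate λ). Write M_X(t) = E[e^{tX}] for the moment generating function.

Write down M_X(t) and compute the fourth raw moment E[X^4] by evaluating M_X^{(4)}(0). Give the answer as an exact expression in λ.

M_X(t) = e^(λ*(e^(t) - 1))
M^(4)(t) = (λ^4*e^(4*t)*e^(λ*e^(t)) + 6*λ^3*e^(3*t)*e^(λ*e^(t)) + 7*λ^2*e^(2*t)*e^(λ*e^(t)) + λ*e^(t)*e^(λ*e^(t)))*e^(-λ)

E[X^4] = M^(4)(0) = λ*(λ^3 + 6*λ^2 + 7*λ + 1)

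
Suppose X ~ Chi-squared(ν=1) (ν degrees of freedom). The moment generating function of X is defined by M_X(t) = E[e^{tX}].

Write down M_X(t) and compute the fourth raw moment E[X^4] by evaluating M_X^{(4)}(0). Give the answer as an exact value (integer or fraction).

E[X^4] = M^(4)(0) = 105

M_X(t) = 1/√(1 - 2*t)
M^(4)(t) = 105/(16*t^4*√(1 - 2*t) - 32*t^3*√(1 - 2*t) + 24*t^2*√(1 - 2*t) - 8*t*√(1 - 2*t) + √(1 - 2*t))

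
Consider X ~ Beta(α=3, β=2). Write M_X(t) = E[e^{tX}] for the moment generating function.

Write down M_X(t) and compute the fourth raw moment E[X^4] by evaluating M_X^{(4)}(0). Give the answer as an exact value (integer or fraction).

E[X^4] = M^(4)(0) = 3/14

M_X(t) = ₁F₁(3; 5; t)
M^(4)(t) = 3*₁F₁(7; 9; t)/14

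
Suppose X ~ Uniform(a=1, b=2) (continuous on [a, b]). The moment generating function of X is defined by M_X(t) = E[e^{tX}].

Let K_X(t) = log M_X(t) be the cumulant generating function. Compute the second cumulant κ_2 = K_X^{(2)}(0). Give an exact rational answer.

κ_2 = K′′(0) = 1/12

M_X(t) = (e^(2*t) - e^(t))/t
K_X(t) = log M_X(t) = -log(t) + log(e^(2*t) - e^(t))
K′(t) = (2*t*e^(t) - t - e^(t) + 1)/(t*e^(t) - t)
K′′(t) = (-t^2*e^(t) + e^(2*t) - 2*e^(t) + 1)/(t^2*e^(2*t) - 2*t^2*e^(t) + t^2)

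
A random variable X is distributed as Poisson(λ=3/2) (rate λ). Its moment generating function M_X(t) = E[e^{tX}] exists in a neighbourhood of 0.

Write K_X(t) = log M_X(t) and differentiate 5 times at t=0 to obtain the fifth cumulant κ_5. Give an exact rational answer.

κ_5 = K′′′′′(0) = 3/2

M_X(t) = e^(3*e^(t)/2 - 3/2)
K_X(t) = log M_X(t) = 3*e^(t)/2 - 3/2
K′(t) = 3*e^(t)/2
K′′(t) = 3*e^(t)/2
K′′′(t) = 3*e^(t)/2
K′′′′(t) = 3*e^(t)/2
K′′′′′(t) = 3*e^(t)/2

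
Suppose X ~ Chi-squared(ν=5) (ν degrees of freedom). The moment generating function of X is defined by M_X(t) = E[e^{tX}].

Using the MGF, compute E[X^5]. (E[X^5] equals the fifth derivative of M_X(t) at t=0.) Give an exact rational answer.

E[X^5] = d^5M/dt^5 |_{t=0} = 45045

M_X(t) = (1 - 2*t)^(-5/2)
dM/dt = -5/(8*t^3*√(1 - 2*t) - 12*t^2*√(1 - 2*t) + 6*t*√(1 - 2*t) - √(1 - 2*t))
d^2M/dt^2 = 35/(16*t^4*√(1 - 2*t) - 32*t^3*√(1 - 2*t) + 24*t^2*√(1 - 2*t) - 8*t*√(1 - 2*t) + √(1 - 2*t))
d^3M/dt^3 = -315/(32*t^5*√(1 - 2*t) - 80*t^4*√(1 - 2*t) + 80*t^3*√(1 - 2*t) - 40*t^2*√(1 - 2*t) + 10*t*√(1 - 2*t) - √(1 - 2*t))
d^4M/dt^4 = 3465/(64*t^6*√(1 - 2*t) - 192*t^5*√(1 - 2*t) + 240*t^4*√(1 - 2*t) - 160*t^3*√(1 - 2*t) + 60*t^2*√(1 - 2*t) - 12*t*√(1 - 2*t) + √(1 - 2*t))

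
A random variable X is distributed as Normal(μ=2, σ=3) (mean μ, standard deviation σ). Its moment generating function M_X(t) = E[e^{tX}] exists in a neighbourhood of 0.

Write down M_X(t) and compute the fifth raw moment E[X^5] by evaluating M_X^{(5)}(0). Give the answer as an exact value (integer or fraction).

E[X^5] = M′′′′′(0) = 3182

M_X(t) = e^(9*t^2/2 + 2*t)
M′(t) = 9*t*e^(2*t)*e^(9*t^2/2) + 2*e^(2*t)*e^(9*t^2/2)
M′′(t) = 81*t^2*e^(2*t)*e^(9*t^2/2) + 36*t*e^(2*t)*e^(9*t^2/2) + 13*e^(2*t)*e^(9*t^2/2)
M′′′(t) = 729*t^3*e^(2*t)*e^(9*t^2/2) + 486*t^2*e^(2*t)*e^(9*t^2/2) + 351*t*e^(2*t)*e^(9*t^2/2) + 62*e^(2*t)*e^(9*t^2/2)
M′′′′(t) = 6561*t^4*e^(2*t)*e^(9*t^2/2) + 5832*t^3*e^(2*t)*e^(9*t^2/2) + 6318*t^2*e^(2*t)*e^(9*t^2/2) + 2232*t*e^(2*t)*e^(9*t^2/2) + 475*e^(2*t)*e^(9*t^2/2)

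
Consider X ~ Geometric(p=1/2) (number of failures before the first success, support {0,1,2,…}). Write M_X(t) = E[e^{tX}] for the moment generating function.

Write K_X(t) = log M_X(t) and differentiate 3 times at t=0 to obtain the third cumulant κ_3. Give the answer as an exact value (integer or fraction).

κ_3 = d^3K/dt^3 |_{t=0} = 6

M_X(t) = 1/(2*(1 - e^(t)/2))
K_X(t) = log M_X(t) = -log(1 - e^(t)/2) - log(2)
dK/dt = -e^(t)/(e^(t) - 2)
d^2K/dt^2 = 2*e^(t)/(e^(2*t) - 4*e^(t) + 4)
d^3K/dt^3 = (-2*e^(2*t) - 4*e^(t))/(e^(3*t) - 6*e^(2*t) + 12*e^(t) - 8)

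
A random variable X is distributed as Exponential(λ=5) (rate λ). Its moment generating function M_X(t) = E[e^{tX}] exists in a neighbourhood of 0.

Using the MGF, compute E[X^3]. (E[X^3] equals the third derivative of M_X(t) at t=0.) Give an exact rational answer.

M_X(t) = 5/(5 - t)
M′(t) = 5/(t^2 - 10*t + 25)
M′′(t) = -10/(t^3 - 15*t^2 + 75*t - 125)
M′′′(t) = 30/(t^4 - 20*t^3 + 150*t^2 - 500*t + 625)

E[X^3] = M′′′(0) = 6/125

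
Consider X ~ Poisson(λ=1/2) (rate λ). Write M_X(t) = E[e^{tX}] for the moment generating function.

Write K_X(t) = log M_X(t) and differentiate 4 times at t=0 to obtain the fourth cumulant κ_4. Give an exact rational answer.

M_X(t) = e^(e^(t)/2 - 1/2)
K_X(t) = log M_X(t) = e^(t)/2 - 1/2
K^(4)(t) = e^(t)/2

κ_4 = K^(4)(0) = 1/2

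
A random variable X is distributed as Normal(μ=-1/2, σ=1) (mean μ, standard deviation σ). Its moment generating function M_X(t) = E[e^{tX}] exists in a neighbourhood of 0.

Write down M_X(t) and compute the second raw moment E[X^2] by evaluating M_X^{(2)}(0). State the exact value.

M_X(t) = e^(t^2/2 - t/2)
D^2[M](t) = (4*t^2*e^(t^2/2) - 4*t*e^(t^2/2) + 5*e^(t^2/2))*e^(-t/2)/4

E[X^2] = D^2[M](0) = 5/4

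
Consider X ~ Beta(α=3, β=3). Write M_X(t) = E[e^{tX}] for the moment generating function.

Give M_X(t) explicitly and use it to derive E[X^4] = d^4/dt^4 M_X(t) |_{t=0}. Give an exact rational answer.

M_X(t) = ₁F₁(3; 6; t)
dM/dt = ₁F₁(4; 7; t)/2
d^2M/dt^2 = 2*₁F₁(5; 8; t)/7
d^3M/dt^3 = 5*₁F₁(6; 9; t)/28
d^4M/dt^4 = 5*₁F₁(7; 10; t)/42

E[X^4] = d^4M/dt^4 |_{t=0} = 5/42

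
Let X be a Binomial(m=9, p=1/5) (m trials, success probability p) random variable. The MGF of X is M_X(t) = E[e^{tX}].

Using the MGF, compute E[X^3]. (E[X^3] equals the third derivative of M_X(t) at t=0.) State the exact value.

M_X(t) = (e^(t)/5 + 4/5)^9

E[X^3] = M^(3)(0) = 1809/125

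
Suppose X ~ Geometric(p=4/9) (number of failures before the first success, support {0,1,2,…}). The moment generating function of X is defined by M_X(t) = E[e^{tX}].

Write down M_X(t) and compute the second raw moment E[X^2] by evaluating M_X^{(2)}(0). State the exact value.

M_X(t) = 4/(9*(1 - 5*e^(t)/9))
dM/dt = 20*e^(t)/(25*e^(2*t) - 90*e^(t) + 81)
d^2M/dt^2 = (-100*e^(2*t) - 180*e^(t))/(125*e^(3*t) - 675*e^(2*t) + 1215*e^(t) - 729)

E[X^2] = d^2M/dt^2 |_{t=0} = 35/8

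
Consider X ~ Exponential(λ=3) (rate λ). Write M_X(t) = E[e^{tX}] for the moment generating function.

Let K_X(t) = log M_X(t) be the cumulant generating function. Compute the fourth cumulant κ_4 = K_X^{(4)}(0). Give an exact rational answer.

M_X(t) = 3/(3 - t)
K_X(t) = log M_X(t) = -log(3 - t) + log(3)
dK/dt = -1/(t - 3)
d^2K/dt^2 = 1/(t^2 - 6*t + 9)
d^3K/dt^3 = -2/(t^3 - 9*t^2 + 27*t - 27)
d^4K/dt^4 = 6/(t^4 - 12*t^3 + 54*t^2 - 108*t + 81)

κ_4 = d^4K/dt^4 |_{t=0} = 2/27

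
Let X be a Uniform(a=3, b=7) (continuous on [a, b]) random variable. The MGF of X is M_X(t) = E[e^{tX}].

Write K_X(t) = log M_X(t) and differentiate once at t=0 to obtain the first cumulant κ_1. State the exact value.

κ_1 = K′(0) = 5

M_X(t) = (e^(7*t) - e^(3*t))/(4*t)
K_X(t) = log M_X(t) = -log(t) + log(e^(7*t) - e^(3*t)) - 2*log(2)
K′(t) = (7*t*e^(4*t) - 3*t - e^(4*t) + 1)/(t*e^(4*t) - t)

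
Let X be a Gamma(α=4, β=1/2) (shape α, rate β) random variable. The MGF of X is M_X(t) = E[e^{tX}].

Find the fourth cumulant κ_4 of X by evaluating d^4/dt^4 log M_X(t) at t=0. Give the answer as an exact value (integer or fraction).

κ_4 = K^(4)(0) = 384

M_X(t) = 1/(16*(1/2 - t)^4)
K_X(t) = log M_X(t) = -4*log(1/2 - t) - 4*log(2)
K^(4)(t) = 384/(16*t^4 - 32*t^3 + 24*t^2 - 8*t + 1)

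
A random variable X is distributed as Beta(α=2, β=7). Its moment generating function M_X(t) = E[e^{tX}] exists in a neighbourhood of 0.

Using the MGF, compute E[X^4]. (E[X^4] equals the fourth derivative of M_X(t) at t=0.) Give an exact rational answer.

E[X^4] = M′′′′(0) = 1/99

M_X(t) = ₁F₁(2; 9; t)
M′(t) = 2*₁F₁(3; 10; t)/9
M′′(t) = ₁F₁(4; 11; t)/15
M′′′(t) = 4*₁F₁(5; 12; t)/165
M′′′′(t) = ₁F₁(6; 13; t)/99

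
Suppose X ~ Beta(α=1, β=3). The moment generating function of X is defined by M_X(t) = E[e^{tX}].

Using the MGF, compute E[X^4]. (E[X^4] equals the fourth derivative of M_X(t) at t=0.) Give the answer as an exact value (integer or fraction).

M_X(t) = ₁F₁(1; 4; t)
D^4[M](t) = ₁F₁(5; 8; t)/35

E[X^4] = D^4[M](0) = 1/35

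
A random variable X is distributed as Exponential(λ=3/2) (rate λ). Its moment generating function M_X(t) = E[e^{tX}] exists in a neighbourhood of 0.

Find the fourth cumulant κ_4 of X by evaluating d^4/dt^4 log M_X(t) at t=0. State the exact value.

κ_4 = d^4K/dt^4 |_{t=0} = 32/27

M_X(t) = 3/(2*(3/2 - t))
K_X(t) = log M_X(t) = -log(3/2 - t) - log(2) + log(3)
dK/dt = -2/(2*t - 3)
d^2K/dt^2 = 4/(4*t^2 - 12*t + 9)
d^3K/dt^3 = -16/(8*t^3 - 36*t^2 + 54*t - 27)
d^4K/dt^4 = 96/(16*t^4 - 96*t^3 + 216*t^2 - 216*t + 81)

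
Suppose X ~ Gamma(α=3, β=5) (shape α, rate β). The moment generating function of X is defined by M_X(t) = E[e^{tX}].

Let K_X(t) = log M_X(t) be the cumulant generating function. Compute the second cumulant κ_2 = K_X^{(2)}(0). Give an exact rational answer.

κ_2 = d^2K/dt^2 |_{t=0} = 3/25

M_X(t) = 125/(5 - t)^3
K_X(t) = log M_X(t) = -3*log(5 - t) + 3*log(5)
dK/dt = -3/(t - 5)
d^2K/dt^2 = 3/(t^2 - 10*t + 25)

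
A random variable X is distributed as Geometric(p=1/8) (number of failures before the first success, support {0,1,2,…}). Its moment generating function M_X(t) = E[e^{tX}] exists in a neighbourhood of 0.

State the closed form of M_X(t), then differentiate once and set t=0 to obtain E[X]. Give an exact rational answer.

E[X] = M^(1)(0) = 7

M_X(t) = 1/(8*(1 - 7*e^(t)/8))
M^(1)(t) = 7*e^(t)/(49*e^(2*t) - 112*e^(t) + 64)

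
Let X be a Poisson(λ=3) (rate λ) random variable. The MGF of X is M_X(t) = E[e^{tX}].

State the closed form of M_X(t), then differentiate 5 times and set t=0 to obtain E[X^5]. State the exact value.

E[X^5] = D^5[M](0) = 1866

M_X(t) = e^(3*e^(t) - 3)
D^5[M](t) = (243*e^(5*t)*e^(3*e^(t)) + 810*e^(4*t)*e^(3*e^(t)) + 675*e^(3*t)*e^(3*e^(t)) + 135*e^(2*t)*e^(3*e^(t)) + 3*e^(t)*e^(3*e^(t)))*e^(-3)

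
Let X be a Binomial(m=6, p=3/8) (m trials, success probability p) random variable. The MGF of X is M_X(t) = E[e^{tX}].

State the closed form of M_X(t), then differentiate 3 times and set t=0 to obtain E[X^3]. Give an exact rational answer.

M_X(t) = (3*e^(t)/8 + 5/8)^6
dM/dt = 2187*e^(6*t)/131072 + 18225*e^(5*t)/131072 + 30375*e^(4*t)/65536 + 50625*e^(3*t)/65536 + 84375*e^(2*t)/131072 + 28125*e^(t)/131072
d^2M/dt^2 = 6561*e^(6*t)/65536 + 91125*e^(5*t)/131072 + 30375*e^(4*t)/16384 + 151875*e^(3*t)/65536 + 84375*e^(2*t)/65536 + 28125*e^(t)/131072
d^3M/dt^3 = 19683*e^(6*t)/32768 + 455625*e^(5*t)/131072 + 30375*e^(4*t)/4096 + 455625*e^(3*t)/65536 + 84375*e^(2*t)/32768 + 28125*e^(t)/131072

E[X^3] = d^3M/dt^3 |_{t=0} = 1359/64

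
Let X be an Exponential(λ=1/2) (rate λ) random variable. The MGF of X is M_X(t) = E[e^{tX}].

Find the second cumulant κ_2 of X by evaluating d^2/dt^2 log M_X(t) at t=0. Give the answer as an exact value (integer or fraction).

M_X(t) = 1/(2*(1/2 - t))
K_X(t) = log M_X(t) = -log(1/2 - t) - log(2)
D^2[K](t) = 4/(4*t^2 - 4*t + 1)

κ_2 = D^2[K](0) = 4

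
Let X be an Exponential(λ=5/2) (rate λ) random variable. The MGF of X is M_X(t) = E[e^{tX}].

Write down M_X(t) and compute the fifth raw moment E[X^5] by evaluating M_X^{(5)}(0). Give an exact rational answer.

M_X(t) = 5/(2*(5/2 - t))
M′(t) = 10/(4*t^2 - 20*t + 25)
M′′(t) = -40/(8*t^3 - 60*t^2 + 150*t - 125)
M′′′(t) = 240/(16*t^4 - 160*t^3 + 600*t^2 - 1000*t + 625)
M′′′′(t) = -1920/(32*t^5 - 400*t^4 + 2000*t^3 - 5000*t^2 + 6250*t - 3125)
M′′′′′(t) = 19200/(64*t^6 - 960*t^5 + 6000*t^4 - 20000*t^3 + 37500*t^2 - 37500*t + 15625)

E[X^5] = M′′′′′(0) = 768/625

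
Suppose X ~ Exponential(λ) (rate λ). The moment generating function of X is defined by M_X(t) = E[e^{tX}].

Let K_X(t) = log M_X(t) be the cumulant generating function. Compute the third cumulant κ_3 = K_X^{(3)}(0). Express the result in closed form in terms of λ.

M_X(t) = λ/(λ - t)
K_X(t) = log M_X(t) = log(λ) - log(λ - t)
K′(t) = -1/(-λ + t)
K′′(t) = 1/(λ^2 - 2*λ*t + t^2)
K′′′(t) = -2/(-λ^3 + 3*λ^2*t - 3*λ*t^2 + t^3)

κ_3 = K′′′(0) = 2/λ^3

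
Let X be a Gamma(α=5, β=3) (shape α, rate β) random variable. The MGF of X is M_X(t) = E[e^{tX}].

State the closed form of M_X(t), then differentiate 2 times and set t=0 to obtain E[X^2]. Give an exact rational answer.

E[X^2] = d^2M/dt^2 |_{t=0} = 10/3

M_X(t) = 243/(3 - t)^5
dM/dt = 1215/(t^6 - 18*t^5 + 135*t^4 - 540*t^3 + 1215*t^2 - 1458*t + 729)
d^2M/dt^2 = -7290/(t^7 - 21*t^6 + 189*t^5 - 945*t^4 + 2835*t^3 - 5103*t^2 + 5103*t - 2187)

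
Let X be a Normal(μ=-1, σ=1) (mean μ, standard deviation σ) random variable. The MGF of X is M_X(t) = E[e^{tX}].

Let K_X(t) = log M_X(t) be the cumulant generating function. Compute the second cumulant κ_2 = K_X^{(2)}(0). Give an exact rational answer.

κ_2 = D^2[K](0) = 1

M_X(t) = e^(t^2/2 - t)
K_X(t) = log M_X(t) = t^2/2 - t
D^2[K](t) = 1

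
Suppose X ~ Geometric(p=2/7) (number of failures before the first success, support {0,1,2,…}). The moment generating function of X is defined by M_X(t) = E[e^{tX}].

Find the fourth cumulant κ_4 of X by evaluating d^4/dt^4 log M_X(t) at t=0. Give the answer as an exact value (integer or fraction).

κ_4 = K′′′′(0) = 3745/8

M_X(t) = 2/(7*(1 - 5*e^(t)/7))
K_X(t) = log M_X(t) = -log(1 - 5*e^(t)/7) - log(7) + log(2)
K′(t) = -5*e^(t)/(5*e^(t) - 7)
K′′(t) = 35*e^(t)/(25*e^(2*t) - 70*e^(t) + 49)
K′′′(t) = (-175*e^(2*t) - 245*e^(t))/(125*e^(3*t) - 525*e^(2*t) + 735*e^(t) - 343)
K′′′′(t) = (875*e^(3*t) + 4900*e^(2*t) + 1715*e^(t))/(625*e^(4*t) - 3500*e^(3*t) + 7350*e^(2*t) - 6860*e^(t) + 2401)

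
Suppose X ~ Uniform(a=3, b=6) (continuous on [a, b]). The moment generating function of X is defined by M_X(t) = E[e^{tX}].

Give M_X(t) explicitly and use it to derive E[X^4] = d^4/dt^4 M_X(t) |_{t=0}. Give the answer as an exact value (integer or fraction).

E[X^4] = D^4[M](0) = 2511/5

M_X(t) = (e^(6*t) - e^(3*t))/(3*t)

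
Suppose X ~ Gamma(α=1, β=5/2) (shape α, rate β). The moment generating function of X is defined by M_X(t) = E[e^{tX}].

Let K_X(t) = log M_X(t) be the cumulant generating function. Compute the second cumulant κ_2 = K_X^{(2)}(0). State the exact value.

κ_2 = d^2K/dt^2 |_{t=0} = 4/25

M_X(t) = 5/(2*(5/2 - t))
K_X(t) = log M_X(t) = -log(5/2 - t) - log(2) + log(5)
dK/dt = -2/(2*t - 5)
d^2K/dt^2 = 4/(4*t^2 - 20*t + 25)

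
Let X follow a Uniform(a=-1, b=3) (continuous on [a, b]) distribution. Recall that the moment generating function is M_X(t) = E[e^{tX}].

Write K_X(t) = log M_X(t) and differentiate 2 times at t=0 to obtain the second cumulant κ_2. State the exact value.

κ_2 = D^2[K](0) = 4/3

M_X(t) = (e^(3*t) - e^(-t))/(4*t)
K_X(t) = log M_X(t) = -log(t) + log(e^(3*t) - e^(-t)) - 2*log(2)
D^2[K](t) = (-16*t^2*e^(4*t) + e^(8*t) - 2*e^(4*t) + 1)/(t^2*e^(8*t) - 2*t^2*e^(4*t) + t^2)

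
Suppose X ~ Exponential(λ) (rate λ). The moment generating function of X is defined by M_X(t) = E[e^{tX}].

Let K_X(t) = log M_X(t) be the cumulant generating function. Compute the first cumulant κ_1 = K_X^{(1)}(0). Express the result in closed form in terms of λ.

κ_1 = dK/dt |_{t=0} = 1/λ

M_X(t) = λ/(λ - t)
K_X(t) = log M_X(t) = log(λ) - log(λ - t)
dK/dt = -1/(-λ + t)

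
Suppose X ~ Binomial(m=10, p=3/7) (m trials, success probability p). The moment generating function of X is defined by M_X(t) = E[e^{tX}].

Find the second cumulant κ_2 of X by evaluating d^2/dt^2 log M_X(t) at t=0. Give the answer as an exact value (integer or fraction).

κ_2 = D^2[K](0) = 120/49

M_X(t) = (3*e^(t)/7 + 4/7)^10
K_X(t) = log M_X(t) = 10*log(3*e^(t)/7 + 4/7)
D^2[K](t) = 120*e^(t)/(9*e^(2*t) + 24*e^(t) + 16)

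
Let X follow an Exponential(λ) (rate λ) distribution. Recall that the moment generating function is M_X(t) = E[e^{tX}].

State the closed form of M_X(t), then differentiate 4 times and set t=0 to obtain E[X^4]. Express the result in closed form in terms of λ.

M_X(t) = λ/(λ - t)
M^(4)(t) = -24*λ/(-λ^5 + 5*λ^4*t - 10*λ^3*t^2 + 10*λ^2*t^3 - 5*λ*t^4 + t^5)

E[X^4] = M^(4)(0) = 24/λ^4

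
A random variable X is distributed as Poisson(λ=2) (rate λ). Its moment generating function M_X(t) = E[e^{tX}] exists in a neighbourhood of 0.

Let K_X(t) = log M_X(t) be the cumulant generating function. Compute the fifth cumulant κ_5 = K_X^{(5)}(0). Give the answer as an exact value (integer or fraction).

κ_5 = K^(5)(0) = 2

M_X(t) = e^(2*e^(t) - 2)
K_X(t) = log M_X(t) = 2*e^(t) - 2
K^(5)(t) = 2*e^(t)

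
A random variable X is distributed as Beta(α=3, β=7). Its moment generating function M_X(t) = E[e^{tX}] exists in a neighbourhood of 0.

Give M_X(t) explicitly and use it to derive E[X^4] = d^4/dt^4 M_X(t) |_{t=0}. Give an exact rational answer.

E[X^4] = M′′′′(0) = 3/143

M_X(t) = ₁F₁(3; 10; t)
M′(t) = 3*₁F₁(4; 11; t)/10
M′′(t) = 6*₁F₁(5; 12; t)/55
M′′′(t) = ₁F₁(6; 13; t)/22
M′′′′(t) = 3*₁F₁(7; 14; t)/143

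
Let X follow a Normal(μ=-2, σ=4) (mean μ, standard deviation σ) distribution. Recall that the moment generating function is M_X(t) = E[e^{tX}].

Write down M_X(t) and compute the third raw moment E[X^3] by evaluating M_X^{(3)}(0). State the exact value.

M_X(t) = e^(8*t^2 - 2*t)
M′(t) = 16*t*e^(-2*t)*e^(8*t^2) - 2*e^(-2*t)*e^(8*t^2)
M′′(t) = (256*t^2*e^(8*t^2) - 64*t*e^(8*t^2) + 20*e^(8*t^2))*e^(-2*t)
M′′′(t) = (4096*t^3*e^(8*t^2) - 1536*t^2*e^(8*t^2) + 960*t*e^(8*t^2) - 104*e^(8*t^2))*e^(-2*t)

E[X^3] = M′′′(0) = -104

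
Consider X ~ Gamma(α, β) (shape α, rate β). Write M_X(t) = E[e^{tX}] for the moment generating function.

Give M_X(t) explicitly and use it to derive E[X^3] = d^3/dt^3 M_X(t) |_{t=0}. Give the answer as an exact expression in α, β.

E[X^3] = M′′′(0) = α*(α^2 + 3*α + 2)/β^3

M_X(t) = (β/(β - t))^α
M′(t) = -α*β^α*(1/(β - t))^α/(-β + t)
M′′(t) = (α^2*β^α*(1/(β - t))^α + α*β^α*(1/(β - t))^α)/(β^2 - 2*β*t + t^2)
M′′′(t) = (-α^3*β^α*(1/(β - t))^α - 3*α^2*β^α*(1/(β - t))^α - 2*α*β^α*(1/(β - t))^α)/(-β^3 + 3*β^2*t - 3*β*t^2 + t^3)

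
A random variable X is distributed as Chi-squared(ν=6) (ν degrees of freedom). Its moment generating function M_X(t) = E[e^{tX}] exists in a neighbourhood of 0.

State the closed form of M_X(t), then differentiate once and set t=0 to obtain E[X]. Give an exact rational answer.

M_X(t) = (1 - 2*t)^(-3)
M′(t) = 6/(16*t^4 - 32*t^3 + 24*t^2 - 8*t + 1)

E[X] = M′(0) = 6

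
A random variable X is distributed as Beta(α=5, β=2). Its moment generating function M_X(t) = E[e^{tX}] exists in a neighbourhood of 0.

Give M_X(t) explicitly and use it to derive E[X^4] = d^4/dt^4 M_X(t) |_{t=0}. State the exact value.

M_X(t) = ₁F₁(5; 7; t)
M′(t) = 5*₁F₁(6; 8; t)/7
M′′(t) = 15*₁F₁(7; 9; t)/28
M′′′(t) = 5*₁F₁(8; 10; t)/12
M′′′′(t) = ₁F₁(9; 11; t)/3

E[X^4] = M′′′′(0) = 1/3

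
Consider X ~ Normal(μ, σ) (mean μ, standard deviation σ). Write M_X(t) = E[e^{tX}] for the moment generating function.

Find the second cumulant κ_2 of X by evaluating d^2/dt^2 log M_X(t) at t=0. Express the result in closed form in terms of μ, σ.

κ_2 = K^(2)(0) = σ^2

M_X(t) = e^(μ*t + σ^2*t^2/2)
K_X(t) = log M_X(t) = μ*t + σ^2*t^2/2
K^(2)(t) = σ^2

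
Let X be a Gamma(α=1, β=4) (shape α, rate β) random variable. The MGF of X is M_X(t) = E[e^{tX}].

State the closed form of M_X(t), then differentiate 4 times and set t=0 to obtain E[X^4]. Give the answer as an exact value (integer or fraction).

E[X^4] = D^4[M](0) = 3/32

M_X(t) = 4/(4 - t)
D^4[M](t) = -96/(t^5 - 20*t^4 + 160*t^3 - 640*t^2 + 1280*t - 1024)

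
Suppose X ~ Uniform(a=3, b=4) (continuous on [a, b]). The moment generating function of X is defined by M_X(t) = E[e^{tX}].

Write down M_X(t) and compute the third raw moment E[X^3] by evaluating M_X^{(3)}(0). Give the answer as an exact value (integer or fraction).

M_X(t) = (e^(4*t) - e^(3*t))/t
D^3[M](t) = (64*t^3*e^(4*t) - 27*t^3*e^(3*t) - 48*t^2*e^(4*t) + 27*t^2*e^(3*t) + 24*t*e^(4*t) - 18*t*e^(3*t) - 6*e^(4*t) + 6*e^(3*t))/t^4

E[X^3] = D^3[M](0) = 175/4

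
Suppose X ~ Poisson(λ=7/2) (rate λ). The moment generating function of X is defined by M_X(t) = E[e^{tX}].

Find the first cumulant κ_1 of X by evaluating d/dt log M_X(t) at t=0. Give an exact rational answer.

M_X(t) = e^(7*e^(t)/2 - 7/2)
K_X(t) = log M_X(t) = 7*e^(t)/2 - 7/2
D[K](t) = 7*e^(t)/2

κ_1 = D[K](0) = 7/2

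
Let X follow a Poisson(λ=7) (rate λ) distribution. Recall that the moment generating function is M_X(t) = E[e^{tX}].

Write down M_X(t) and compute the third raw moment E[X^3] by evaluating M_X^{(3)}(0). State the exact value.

E[X^3] = M^(3)(0) = 497

M_X(t) = e^(7*e^(t) - 7)
M^(3)(t) = (343*e^(3*t)*e^(7*e^(t)) + 147*e^(2*t)*e^(7*e^(t)) + 7*e^(t)*e^(7*e^(t)))*e^(-7)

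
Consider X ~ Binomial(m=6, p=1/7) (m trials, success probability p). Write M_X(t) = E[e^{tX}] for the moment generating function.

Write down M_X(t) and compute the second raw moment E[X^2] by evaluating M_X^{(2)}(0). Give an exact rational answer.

E[X^2] = D^2[M](0) = 72/49

M_X(t) = (e^(t)/7 + 6/7)^6
D^2[M](t) = 36*e^(6*t)/117649 + 900*e^(5*t)/117649 + 8640*e^(4*t)/117649 + 38880*e^(3*t)/117649 + 77760*e^(2*t)/117649 + 46656*e^(t)/117649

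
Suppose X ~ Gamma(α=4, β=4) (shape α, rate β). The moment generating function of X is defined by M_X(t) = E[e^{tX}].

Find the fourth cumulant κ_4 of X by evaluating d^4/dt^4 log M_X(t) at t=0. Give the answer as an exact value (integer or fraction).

M_X(t) = 256/(4 - t)^4
K_X(t) = log M_X(t) = -4*log(4 - t) + 8*log(2)
D^4[K](t) = 24/(t^4 - 16*t^3 + 96*t^2 - 256*t + 256)

κ_4 = D^4[K](0) = 3/32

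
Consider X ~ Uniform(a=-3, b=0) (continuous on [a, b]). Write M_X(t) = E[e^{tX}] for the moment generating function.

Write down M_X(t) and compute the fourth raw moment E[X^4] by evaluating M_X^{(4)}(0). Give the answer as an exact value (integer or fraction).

M_X(t) = (1 - e^(-3*t))/(3*t)
D^4[M](t) = (-27*t^4 - 36*t^3 - 36*t^2 - 24*t + 8*e^(3*t) - 8)*e^(-3*t)/t^5

E[X^4] = D^4[M](0) = 81/5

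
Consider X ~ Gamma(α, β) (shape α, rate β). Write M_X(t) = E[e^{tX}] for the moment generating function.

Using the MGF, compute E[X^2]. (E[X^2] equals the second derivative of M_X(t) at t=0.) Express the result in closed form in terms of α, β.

E[X^2] = d^2M/dt^2 |_{t=0} = α*(α + 1)/β^2

M_X(t) = (β/(β - t))^α
dM/dt = -α*β^α*(1/(β - t))^α/(-β + t)
d^2M/dt^2 = (α^2*β^α*(1/(β - t))^α + α*β^α*(1/(β - t))^α)/(β^2 - 2*β*t + t^2)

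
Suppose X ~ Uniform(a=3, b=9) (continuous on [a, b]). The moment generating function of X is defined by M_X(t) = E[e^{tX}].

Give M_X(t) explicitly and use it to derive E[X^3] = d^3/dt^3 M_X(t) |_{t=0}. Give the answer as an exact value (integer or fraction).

E[X^3] = M^(3)(0) = 270

M_X(t) = (e^(9*t) - e^(3*t))/(6*t)
M^(3)(t) = (243*t^3*e^(9*t) - 9*t^3*e^(3*t) - 81*t^2*e^(9*t) + 9*t^2*e^(3*t) + 18*t*e^(9*t) - 6*t*e^(3*t) - 2*e^(9*t) + 2*e^(3*t))/(2*t^4)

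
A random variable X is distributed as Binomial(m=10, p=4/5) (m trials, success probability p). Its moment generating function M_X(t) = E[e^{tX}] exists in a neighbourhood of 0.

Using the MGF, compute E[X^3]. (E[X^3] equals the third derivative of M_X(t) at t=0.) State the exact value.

E[X^3] = D^3[M](0) = 13736/25

M_X(t) = (4*e^(t)/5 + 1/5)^10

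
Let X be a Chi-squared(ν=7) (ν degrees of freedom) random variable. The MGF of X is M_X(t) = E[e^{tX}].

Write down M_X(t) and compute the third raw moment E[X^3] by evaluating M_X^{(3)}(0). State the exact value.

E[X^3] = M^(3)(0) = 693

M_X(t) = (1 - 2*t)^(-7/2)
M^(3)(t) = 693/(64*t^6*√(1 - 2*t) - 192*t^5*√(1 - 2*t) + 240*t^4*√(1 - 2*t) - 160*t^3*√(1 - 2*t) + 60*t^2*√(1 - 2*t) - 12*t*√(1 - 2*t) + √(1 - 2*t))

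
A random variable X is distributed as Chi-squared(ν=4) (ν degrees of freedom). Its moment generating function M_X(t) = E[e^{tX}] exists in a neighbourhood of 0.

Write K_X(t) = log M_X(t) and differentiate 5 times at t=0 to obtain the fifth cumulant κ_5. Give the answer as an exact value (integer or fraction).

M_X(t) = (1 - 2*t)^(-2)
K_X(t) = log M_X(t) = -2*log(1 - 2*t)
dK/dt = -4/(2*t - 1)
d^2K/dt^2 = 8/(4*t^2 - 4*t + 1)
d^3K/dt^3 = -32/(8*t^3 - 12*t^2 + 6*t - 1)
d^4K/dt^4 = 192/(16*t^4 - 32*t^3 + 24*t^2 - 8*t + 1)
d^5K/dt^5 = -1536/(32*t^5 - 80*t^4 + 80*t^3 - 40*t^2 + 10*t - 1)

κ_5 = d^5K/dt^5 |_{t=0} = 1536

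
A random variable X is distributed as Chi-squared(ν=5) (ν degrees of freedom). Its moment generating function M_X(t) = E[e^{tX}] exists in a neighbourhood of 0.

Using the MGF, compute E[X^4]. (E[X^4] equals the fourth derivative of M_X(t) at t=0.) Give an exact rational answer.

M_X(t) = (1 - 2*t)^(-5/2)
dM/dt = -5/(8*t^3*√(1 - 2*t) - 12*t^2*√(1 - 2*t) + 6*t*√(1 - 2*t) - √(1 - 2*t))
d^2M/dt^2 = 35/(16*t^4*√(1 - 2*t) - 32*t^3*√(1 - 2*t) + 24*t^2*√(1 - 2*t) - 8*t*√(1 - 2*t) + √(1 - 2*t))
d^3M/dt^3 = -315/(32*t^5*√(1 - 2*t) - 80*t^4*√(1 - 2*t) + 80*t^3*√(1 - 2*t) - 40*t^2*√(1 - 2*t) + 10*t*√(1 - 2*t) - √(1 - 2*t))
d^4M/dt^4 = 3465/(64*t^6*√(1 - 2*t) - 192*t^5*√(1 - 2*t) + 240*t^4*√(1 - 2*t) - 160*t^3*√(1 - 2*t) + 60*t^2*√(1 - 2*t) - 12*t*√(1 - 2*t) + √(1 - 2*t))

E[X^4] = d^4M/dt^4 |_{t=0} = 3465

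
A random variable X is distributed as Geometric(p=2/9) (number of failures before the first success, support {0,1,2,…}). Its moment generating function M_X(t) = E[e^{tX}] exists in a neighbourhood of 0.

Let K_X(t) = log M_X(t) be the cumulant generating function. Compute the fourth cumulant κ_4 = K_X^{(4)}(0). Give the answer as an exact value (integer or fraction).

M_X(t) = 2/(9*(1 - 7*e^(t)/9))
K_X(t) = log M_X(t) = -log(1 - 7*e^(t)/9) - 2*log(3) + log(2)
K^(4)(t) = (3087*e^(3*t) + 15876*e^(2*t) + 5103*e^(t))/(2401*e^(4*t) - 12348*e^(3*t) + 23814*e^(2*t) - 20412*e^(t) + 6561)

κ_4 = K^(4)(0) = 12033/8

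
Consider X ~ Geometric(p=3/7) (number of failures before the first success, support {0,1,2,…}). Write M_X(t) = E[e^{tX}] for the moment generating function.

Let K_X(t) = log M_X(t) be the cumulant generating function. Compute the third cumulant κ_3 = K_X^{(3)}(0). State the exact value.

κ_3 = K′′′(0) = 308/27

M_X(t) = 3/(7*(1 - 4*e^(t)/7))
K_X(t) = log M_X(t) = -log(1 - 4*e^(t)/7) - log(7) + log(3)
K′(t) = -4*e^(t)/(4*e^(t) - 7)
K′′(t) = 28*e^(t)/(16*e^(2*t) - 56*e^(t) + 49)
K′′′(t) = (-112*e^(2*t) - 196*e^(t))/(64*e^(3*t) - 336*e^(2*t) + 588*e^(t) - 343)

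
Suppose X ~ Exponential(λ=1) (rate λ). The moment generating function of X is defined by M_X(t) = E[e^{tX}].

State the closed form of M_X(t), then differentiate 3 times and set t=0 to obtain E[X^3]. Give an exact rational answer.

M_X(t) = 1/(1 - t)
M^(3)(t) = 6/(t^4 - 4*t^3 + 6*t^2 - 4*t + 1)

E[X^3] = M^(3)(0) = 6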